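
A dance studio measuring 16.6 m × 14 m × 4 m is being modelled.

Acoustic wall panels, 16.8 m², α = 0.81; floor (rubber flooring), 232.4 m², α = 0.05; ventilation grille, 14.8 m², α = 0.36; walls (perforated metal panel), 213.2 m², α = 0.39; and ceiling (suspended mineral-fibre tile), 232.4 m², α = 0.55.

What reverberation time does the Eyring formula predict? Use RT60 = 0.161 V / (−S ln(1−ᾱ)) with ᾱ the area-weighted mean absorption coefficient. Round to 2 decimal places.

0.51 s

Total surface area S = 16.8 + 232.4 + 14.8 + 213.2 + 232.4 = 709.6 m².
Σ(Sᵢαᵢ) = 16.8·0.81 + 232.4·0.05 + 14.8·0.36 + 213.2·0.39 + 232.4·0.55 = 241.524.
ᾱ = 241.524 / 709.6 = 0.3404.
−S·ln(1−ᾱ) = −709.6 × ln(1 − 0.3404) = 295.280.
V = 16.6 × 14 × 4 = 929.6 m³.
T = 0.161·V/[−S·ln(1−ᾱ)] = 0.161·929.6/295.280 = 0.51 s.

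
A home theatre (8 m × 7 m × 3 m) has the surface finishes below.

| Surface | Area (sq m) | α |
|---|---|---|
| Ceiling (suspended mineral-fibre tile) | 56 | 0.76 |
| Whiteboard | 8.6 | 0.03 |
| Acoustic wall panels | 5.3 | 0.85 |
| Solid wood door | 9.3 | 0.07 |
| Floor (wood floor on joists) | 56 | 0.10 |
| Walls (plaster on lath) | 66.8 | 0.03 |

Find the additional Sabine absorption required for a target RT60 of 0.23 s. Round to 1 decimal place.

A₁ = Σ Sᵢαᵢ = 56×0.76 + 8.6×0.03 + 5.3×0.85 + 9.3×0.07 + 56×0.10 + 66.8×0.03 = 55.578 sabins.
For T = 0.23 s, need A₂ = 0.161·V/T = 0.161·168/0.23 = 117.600 sabins.
ΔA = A₂ − A₁ = 117.600 − 55.578 = 62.0 sabins.

62.0 sabins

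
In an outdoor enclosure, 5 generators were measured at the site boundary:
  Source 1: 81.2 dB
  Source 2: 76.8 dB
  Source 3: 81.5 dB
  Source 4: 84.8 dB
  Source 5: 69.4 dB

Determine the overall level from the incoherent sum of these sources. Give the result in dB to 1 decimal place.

88.0 dB

Σ 10^(Lᵢ/10) = 6.316e+08.
L_total = 10·log₁₀(6.316e+08) = 88.0 dB.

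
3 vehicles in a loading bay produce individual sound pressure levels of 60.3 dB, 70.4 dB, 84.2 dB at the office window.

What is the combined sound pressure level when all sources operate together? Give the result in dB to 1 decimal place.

84.4 dB

Sum in the linear (power) domain: Σ 10^(Lᵢ/10) = 10^(60.3/10) + 10^(70.4/10) + 10^(84.2/10) = 2.751e+08.
L_total = 10·log₁₀(2.751e+08) = 84.4 dB.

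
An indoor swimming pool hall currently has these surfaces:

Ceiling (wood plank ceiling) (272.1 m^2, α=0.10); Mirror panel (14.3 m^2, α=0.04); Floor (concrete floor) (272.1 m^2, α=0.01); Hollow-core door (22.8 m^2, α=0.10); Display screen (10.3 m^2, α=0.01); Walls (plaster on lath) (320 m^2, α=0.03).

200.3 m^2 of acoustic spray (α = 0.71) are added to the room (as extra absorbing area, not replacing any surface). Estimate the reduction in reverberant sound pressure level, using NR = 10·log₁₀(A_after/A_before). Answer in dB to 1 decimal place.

6.4 dB

A_before = Σ Sᵢαᵢ = 272.1*0.10 + 14.3*0.04 + 272.1*0.01 + 22.8*0.10 + 10.3*0.01 + 320*0.03 = 42.486 sabins.
Treatment contributes 200.3·0.71 = 142.213 sabins.
New total A_after = 184.699 sabins.
NR = 10·log₁₀(184.699/42.486) = 6.4 dB.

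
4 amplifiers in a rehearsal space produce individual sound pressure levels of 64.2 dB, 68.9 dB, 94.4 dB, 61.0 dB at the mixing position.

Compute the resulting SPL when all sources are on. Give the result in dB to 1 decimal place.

94.4 dB

Converting to relative power and adding: 10^(64.2/10) + 10^(68.9/10) + 10^(94.4/10) + 10^(61.0/10) = 2.766e+09.
Back to dB: 10·log₁₀ Σ = 94.4 dB.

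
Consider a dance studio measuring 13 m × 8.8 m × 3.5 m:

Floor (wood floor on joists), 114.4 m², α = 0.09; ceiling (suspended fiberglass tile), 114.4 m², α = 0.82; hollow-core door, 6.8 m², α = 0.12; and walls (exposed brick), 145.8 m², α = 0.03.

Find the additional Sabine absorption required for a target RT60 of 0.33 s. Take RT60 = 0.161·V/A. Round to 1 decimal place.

Summing Sᵢαᵢ: 10.296 + 93.808 + 0.816 + 4.374 → A₁ = 109.294 sabins.
Target A₂ = 0.161·400.4/0.33 = 195.347 sabins (V = 400.4 m³).
Additional absorption ΔA = 195.347 − 109.294 = 86.1 sabins.

86.1 sabins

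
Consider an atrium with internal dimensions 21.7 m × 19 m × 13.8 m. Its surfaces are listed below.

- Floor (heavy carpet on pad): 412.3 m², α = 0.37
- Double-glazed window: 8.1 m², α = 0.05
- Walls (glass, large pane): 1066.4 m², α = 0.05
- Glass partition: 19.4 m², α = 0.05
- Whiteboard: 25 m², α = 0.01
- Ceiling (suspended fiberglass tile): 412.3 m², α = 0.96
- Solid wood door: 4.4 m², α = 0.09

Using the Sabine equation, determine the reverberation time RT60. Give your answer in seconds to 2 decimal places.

1.52 sec

Total absorption A = 412.3*0.37 + 8.1*0.05 + 1066.4*0.05 + 19.4*0.05 + 25*0.01 + 412.3*0.96 + 4.4*0.09
  = 152.551 + 0.405 + 53.320 + 0.970 + 0.250 + 395.808 + 0.396 = 603.700 m² sabins.
V = 21.7·19·13.8 = 5689.74 m³.
RT60 = 0.161 · V / A = 0.161 × 5689.74 / 603.700 = 1.52 s.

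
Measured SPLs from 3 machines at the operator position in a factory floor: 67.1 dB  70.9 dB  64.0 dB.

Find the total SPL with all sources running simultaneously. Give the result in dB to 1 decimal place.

73.0 dB

Σ 10^(Lᵢ/10) = 1.994e+07.
L_total = 10·log₁₀(1.994e+07) = 73.0 dB.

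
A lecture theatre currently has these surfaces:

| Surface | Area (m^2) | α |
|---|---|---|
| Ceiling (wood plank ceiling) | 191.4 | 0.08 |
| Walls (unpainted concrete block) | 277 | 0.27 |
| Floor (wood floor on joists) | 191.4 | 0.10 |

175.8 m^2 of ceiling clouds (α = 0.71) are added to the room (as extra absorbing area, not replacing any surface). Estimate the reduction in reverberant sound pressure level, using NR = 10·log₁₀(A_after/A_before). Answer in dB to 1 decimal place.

3.3 dB

Total absorption A_before = 191.4·0.08 + 277·0.27 + 191.4·0.10
  = 15.312 + 74.790 + 19.140 = 109.242 m^2 sabins.
Added absorption = 175.8 × 0.71 = 124.818 sabins.
A_after = 109.242 + 124.818 = 234.060 sabins.
NR = 10·log₁₀(234.060/109.242) = 3.3 dB.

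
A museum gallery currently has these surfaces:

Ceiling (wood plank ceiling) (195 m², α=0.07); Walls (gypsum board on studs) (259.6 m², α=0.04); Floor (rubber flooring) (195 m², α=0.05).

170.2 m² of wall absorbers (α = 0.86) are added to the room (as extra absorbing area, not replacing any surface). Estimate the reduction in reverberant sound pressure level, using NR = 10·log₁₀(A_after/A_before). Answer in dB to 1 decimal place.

7.3 dB

A_before = Σ Sᵢαᵢ = 195×0.07 + 259.6×0.04 + 195×0.05 = 33.784 sabins.
Added absorption = 170.2 × 0.86 = 146.372 sabins.
New total A_after = 180.156 sabins.
NR = 10·log₁₀(180.156/33.784) = 7.3 dB.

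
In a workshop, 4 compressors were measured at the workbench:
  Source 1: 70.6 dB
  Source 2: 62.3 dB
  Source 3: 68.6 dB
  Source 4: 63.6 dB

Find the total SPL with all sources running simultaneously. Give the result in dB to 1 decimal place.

73.6 dB

Converting to relative power and adding: 10^(70.6/10) + 10^(62.3/10) + 10^(68.6/10) + 10^(63.6/10) = 2.272e+07.
L_total = 10·log₁₀(2.272e+07) = 73.6 dB.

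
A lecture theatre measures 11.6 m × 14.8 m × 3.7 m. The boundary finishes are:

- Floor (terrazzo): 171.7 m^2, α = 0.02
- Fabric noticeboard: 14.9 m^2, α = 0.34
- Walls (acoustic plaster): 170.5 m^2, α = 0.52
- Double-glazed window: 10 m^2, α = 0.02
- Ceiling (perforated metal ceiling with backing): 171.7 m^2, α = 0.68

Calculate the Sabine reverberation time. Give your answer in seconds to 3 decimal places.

0.478 seconds

A = Σ Sᵢαᵢ = 171.7·0.02 + 14.9·0.34 + 170.5·0.52 + 10·0.02 + 171.7·0.68 = 214.116 sabins.
Room volume: 635.216 m³.
T = 0.161 V/A = 0.161·635.216/214.116 = 0.478 s.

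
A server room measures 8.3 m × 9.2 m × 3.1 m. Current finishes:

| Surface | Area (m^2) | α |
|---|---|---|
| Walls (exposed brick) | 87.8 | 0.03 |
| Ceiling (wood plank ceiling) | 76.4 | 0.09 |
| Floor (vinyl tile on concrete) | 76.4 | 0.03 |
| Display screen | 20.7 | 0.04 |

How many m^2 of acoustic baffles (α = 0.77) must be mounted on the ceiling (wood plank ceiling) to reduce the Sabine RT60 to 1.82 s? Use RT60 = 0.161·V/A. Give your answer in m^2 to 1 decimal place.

12.2

Equivalent absorption area: A₁ = 87.8×0.03 + 76.4×0.09 + 76.4×0.03 + 20.7×0.04 = 12.630 m^2.
Required A₂ = 0.161·236.716/1.82 = 20.940 sabins.
ΔA needed = 20.940 − 12.630 = 8.310 sabins.
Net gain per m^2: Δα = 0.77 − 0.09 = 0.68.
Panel area = 8.310 / 0.68 = 12.2 m^2.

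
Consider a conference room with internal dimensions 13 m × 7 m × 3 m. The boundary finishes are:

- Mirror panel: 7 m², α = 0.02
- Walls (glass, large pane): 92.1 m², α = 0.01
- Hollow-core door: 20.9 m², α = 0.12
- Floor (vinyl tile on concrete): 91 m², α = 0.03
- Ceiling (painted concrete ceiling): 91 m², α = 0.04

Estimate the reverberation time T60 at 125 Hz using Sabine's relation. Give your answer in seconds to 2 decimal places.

Equivalent absorption area: A = 7·0.02 + 92.1·0.01 + 20.9·0.12 + 91·0.03 + 91·0.04 = 9.939 m².
V = 13·7·3 = 273 m³.
Sabine: RT60 = 0.161 × 273 / 9.939 = 4.42 s.

4.42 sec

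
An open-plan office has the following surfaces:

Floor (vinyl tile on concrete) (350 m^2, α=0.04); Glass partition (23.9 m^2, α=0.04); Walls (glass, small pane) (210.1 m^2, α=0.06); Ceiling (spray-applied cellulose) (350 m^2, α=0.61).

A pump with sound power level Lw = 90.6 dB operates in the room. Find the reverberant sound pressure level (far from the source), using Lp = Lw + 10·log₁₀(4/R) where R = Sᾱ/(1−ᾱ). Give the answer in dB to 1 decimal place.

71.5 dB

A = 241.062 sabins; S = 934.0 m^2.
ᾱ = 241.062/934.0 = 0.2581; R = Sᾱ/(1−ᾱ) = 241.062/(1−0.2581) = 324.925 m^2.
Lp = 90.6 + 10·log₁₀(4/324.925) = 90.6 + (-19.10) = 71.5 dB.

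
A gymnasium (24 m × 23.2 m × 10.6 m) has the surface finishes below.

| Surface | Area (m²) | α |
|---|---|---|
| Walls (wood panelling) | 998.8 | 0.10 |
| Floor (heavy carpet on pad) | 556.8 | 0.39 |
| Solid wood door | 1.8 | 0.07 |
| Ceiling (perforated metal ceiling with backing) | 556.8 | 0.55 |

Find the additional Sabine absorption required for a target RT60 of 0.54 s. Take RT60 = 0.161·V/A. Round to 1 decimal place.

1136.3 sabins

Summing Sᵢαᵢ: 99.880 + 217.152 + 0.126 + 306.240 → A₁ = 623.398 sabins.
Target A₂ = 0.161·5902.08/0.54 = 1759.694 sabins (V = 5902.08 m³).
Additional absorption ΔA = 1759.694 − 623.398 = 1136.3 sabins.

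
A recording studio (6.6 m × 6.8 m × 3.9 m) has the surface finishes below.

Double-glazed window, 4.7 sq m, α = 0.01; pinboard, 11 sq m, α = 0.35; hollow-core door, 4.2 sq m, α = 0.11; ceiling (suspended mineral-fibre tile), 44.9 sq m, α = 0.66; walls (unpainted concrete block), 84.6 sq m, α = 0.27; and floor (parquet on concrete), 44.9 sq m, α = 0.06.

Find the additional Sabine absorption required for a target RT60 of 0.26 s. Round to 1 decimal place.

48.9 sabins

Total absorption A₁ = 4.7*0.01 + 11*0.35 + 4.2*0.11 + 44.9*0.66 + 84.6*0.27 + 44.9*0.06
  = 0.047 + 3.850 + 0.462 + 29.634 + 22.842 + 2.694 = 59.529 sq m sabins.
For T = 0.26 s, need A₂ = 0.161·V/T = 0.161·175.032/0.26 = 108.385 sabins.
Shortfall: 108.385 − 59.529 = 48.9 sabins.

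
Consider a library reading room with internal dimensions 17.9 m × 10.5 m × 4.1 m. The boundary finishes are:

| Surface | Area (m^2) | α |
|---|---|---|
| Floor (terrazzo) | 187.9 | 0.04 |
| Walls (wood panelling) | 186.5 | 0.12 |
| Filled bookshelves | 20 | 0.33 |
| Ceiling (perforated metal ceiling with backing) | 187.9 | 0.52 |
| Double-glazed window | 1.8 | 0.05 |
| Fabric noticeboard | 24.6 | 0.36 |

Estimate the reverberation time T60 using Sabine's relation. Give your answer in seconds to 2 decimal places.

0.87 s

A = Σ Sᵢαᵢ = 187.9·0.04 + 186.5·0.12 + 20·0.33 + 187.9·0.52 + 1.8·0.05 + 24.6·0.36 = 143.150 sabins.
Volume V = 17.9 × 10.5 × 4.1 = 770.595 m³.
T = 0.161 V/A = 0.161·770.595/143.150 = 0.87 s.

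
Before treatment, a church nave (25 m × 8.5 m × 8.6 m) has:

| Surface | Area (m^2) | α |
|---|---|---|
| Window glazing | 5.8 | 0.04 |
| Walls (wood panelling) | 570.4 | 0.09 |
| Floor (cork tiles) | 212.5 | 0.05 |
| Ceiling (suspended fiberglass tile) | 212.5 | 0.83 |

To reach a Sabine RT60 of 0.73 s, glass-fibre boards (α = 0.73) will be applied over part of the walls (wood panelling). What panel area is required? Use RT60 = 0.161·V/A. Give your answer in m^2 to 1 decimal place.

A₁ = Σ Sᵢαᵢ = 5.8·0.04 + 570.4·0.09 + 212.5·0.05 + 212.5·0.83 = 238.568 sabins.
Required A₂ = 0.161·1827.5/0.73 = 403.051 sabins.
Absorption to add: 403.051 − 238.568 = 164.483 sabins.
Each m^2 of panel replacing the walls (wood panelling) adds (0.73 − 0.09) = 0.64 sabins.
Panel area = 164.483 / 0.64 = 257.0 m^2.

257.0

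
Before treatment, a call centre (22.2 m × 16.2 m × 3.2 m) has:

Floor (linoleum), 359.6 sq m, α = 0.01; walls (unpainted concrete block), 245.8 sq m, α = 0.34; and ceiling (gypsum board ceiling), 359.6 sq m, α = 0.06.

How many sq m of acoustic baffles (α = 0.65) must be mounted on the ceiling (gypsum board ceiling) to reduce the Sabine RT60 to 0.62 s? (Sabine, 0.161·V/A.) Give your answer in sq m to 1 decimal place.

A₁ = Σ Sᵢαᵢ = 359.6×0.01 + 245.8×0.34 + 359.6×0.06 = 108.744 sabins.
V = 1150.848 m³. Target absorption A₂ = 0.161 × 1150.848 / 0.62 = 298.849 sabins.
Absorption to add: 298.849 − 108.744 = 190.105 sabins.
Each sq m of panel replacing the ceiling (gypsum board ceiling) adds (0.65 − 0.06) = 0.59 sabins.
Panel area = 190.105 / 0.59 = 322.2 sq m.

322.2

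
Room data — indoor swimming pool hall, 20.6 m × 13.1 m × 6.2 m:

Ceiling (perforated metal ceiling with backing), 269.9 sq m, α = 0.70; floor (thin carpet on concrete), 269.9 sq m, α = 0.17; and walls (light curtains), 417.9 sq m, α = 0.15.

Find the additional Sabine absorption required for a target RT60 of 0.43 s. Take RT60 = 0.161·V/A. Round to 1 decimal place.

329.0 sabins

Summing Sᵢαᵢ: 188.930 + 45.883 + 62.685 → A₁ = 297.498 sabins.
Target A₂ = 0.161·1673.132/0.43 = 626.452 sabins (V = 1673.132 m³).
ΔA = A₂ − A₁ = 626.452 − 297.498 = 329.0 sabins.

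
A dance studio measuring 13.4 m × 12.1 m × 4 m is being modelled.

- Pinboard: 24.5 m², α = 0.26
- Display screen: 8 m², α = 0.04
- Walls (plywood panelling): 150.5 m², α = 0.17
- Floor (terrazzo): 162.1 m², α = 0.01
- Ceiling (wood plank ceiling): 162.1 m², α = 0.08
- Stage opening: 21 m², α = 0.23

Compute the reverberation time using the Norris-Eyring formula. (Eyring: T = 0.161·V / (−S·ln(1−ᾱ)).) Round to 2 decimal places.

S = Σ Sᵢ = 528.2 m².
Absorption A = 24.5·0.26 + 8·0.04 + 150.5·0.17 + 162.1·0.01 + 162.1·0.08 + 21·0.23 = 51.694 sabins.
Mean coefficient ᾱ = A/S = 0.0979.
Eyring denominator: −S ln(1−ᾱ) = 54.420.
V = 13.4 × 12.1 × 4 = 648.56 m³.
T = 0.161·V/[−S·ln(1−ᾱ)] = 0.161·648.56/54.420 = 1.92 s.

1.92 s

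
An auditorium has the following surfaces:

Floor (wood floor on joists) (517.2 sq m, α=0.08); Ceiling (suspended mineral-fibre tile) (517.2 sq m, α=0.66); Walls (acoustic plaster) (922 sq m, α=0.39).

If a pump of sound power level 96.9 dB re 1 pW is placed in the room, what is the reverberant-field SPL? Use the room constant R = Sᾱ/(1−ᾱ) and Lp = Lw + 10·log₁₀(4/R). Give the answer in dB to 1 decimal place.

72.1 dB

A = 742.308 sabins; S = 1956.4 sq m.
ᾱ = 742.308/1956.4 = 0.3794; R = Sᾱ/(1−ᾱ) = 742.308/(1−0.3794) = 1196.113 sq m.
Lp = 96.9 + 10·log₁₀(4/1196.113) = 96.9 + (-24.76) = 72.1 dB.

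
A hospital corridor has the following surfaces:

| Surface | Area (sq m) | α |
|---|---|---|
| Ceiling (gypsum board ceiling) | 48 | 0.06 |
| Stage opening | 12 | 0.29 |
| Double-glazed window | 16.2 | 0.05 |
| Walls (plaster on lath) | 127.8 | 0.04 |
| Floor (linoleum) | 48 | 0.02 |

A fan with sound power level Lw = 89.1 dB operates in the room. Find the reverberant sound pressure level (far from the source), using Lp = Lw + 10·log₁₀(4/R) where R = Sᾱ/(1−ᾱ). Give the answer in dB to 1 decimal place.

83.7 dB

Σ(Sᵢαᵢ) = 48·0.06 + 12·0.29 + 16.2·0.05 + 127.8·0.04 + 48·0.02 = 13.242; total area S = 252.0 sq m.
ᾱ = 0.0525, so room constant R = A/(1−ᾱ) = 13.976 sq m.
Lp = 89.1 + 10·log₁₀(4/13.976) = 89.1 + (-5.43) = 83.7 dB.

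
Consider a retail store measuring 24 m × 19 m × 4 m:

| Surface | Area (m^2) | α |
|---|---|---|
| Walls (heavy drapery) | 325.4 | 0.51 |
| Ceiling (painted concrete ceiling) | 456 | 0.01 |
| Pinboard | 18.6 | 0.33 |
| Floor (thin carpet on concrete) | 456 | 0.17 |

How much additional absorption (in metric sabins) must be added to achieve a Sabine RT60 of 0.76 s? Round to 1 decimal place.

Summing Sᵢαᵢ: 165.954 + 4.560 + 6.138 + 77.520 → A₁ = 254.172 sabins.
Target A₂ = 0.161·1824/0.76 = 386.400 sabins (V = 1824 m³).
Shortfall: 386.400 − 254.172 = 132.2 sabins.

132.2 sabins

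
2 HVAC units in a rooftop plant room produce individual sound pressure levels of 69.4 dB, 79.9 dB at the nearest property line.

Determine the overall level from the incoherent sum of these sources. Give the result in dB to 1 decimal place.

Converting to relative power and adding: 10^(69.4/10) + 10^(79.9/10) = 1.064e+08.
Back to dB: 10·log₁₀ Σ = 80.3 dB.

80.3 dB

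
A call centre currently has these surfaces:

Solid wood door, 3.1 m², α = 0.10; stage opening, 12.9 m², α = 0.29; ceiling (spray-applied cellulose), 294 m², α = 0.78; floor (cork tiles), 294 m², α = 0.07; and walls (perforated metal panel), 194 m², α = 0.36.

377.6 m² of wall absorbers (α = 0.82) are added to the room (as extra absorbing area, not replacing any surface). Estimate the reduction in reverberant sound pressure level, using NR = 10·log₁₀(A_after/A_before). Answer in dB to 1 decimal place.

2.9 dB

Equivalent absorption area: A_before = 3.1×0.10 + 12.9×0.29 + 294×0.78 + 294×0.07 + 194×0.36 = 323.791 m².
Added absorption = 377.6 × 0.82 = 309.632 sabins.
New total A_after = 633.423 sabins.
NR = 10·log₁₀(633.423/323.791) = 2.9 dB.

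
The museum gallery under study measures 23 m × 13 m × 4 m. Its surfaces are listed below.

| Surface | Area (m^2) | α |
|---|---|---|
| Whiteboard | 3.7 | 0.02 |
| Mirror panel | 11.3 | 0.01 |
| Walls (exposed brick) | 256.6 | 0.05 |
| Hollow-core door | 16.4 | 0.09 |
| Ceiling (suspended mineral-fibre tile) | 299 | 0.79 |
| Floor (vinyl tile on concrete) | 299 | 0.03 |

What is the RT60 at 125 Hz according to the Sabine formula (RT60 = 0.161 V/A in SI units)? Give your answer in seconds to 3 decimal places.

A = Σ Sᵢαᵢ = 3.7×0.02 + 11.3×0.01 + 256.6×0.05 + 16.4×0.09 + 299×0.79 + 299×0.03 = 259.673 sabins.
V = 23·13·4 = 1196 m³.
T = 0.161 V/A = 0.161·1196/259.673 = 0.742 s.

0.742 s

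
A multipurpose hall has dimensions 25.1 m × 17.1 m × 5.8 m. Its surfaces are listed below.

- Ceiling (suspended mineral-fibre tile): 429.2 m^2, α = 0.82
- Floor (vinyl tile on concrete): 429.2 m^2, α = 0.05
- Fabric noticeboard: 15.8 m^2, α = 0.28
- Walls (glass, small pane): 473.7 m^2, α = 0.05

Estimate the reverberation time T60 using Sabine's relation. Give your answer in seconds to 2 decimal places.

1.00 s

Equivalent absorption area: A = 429.2*0.82 + 429.2*0.05 + 15.8*0.28 + 473.7*0.05 = 401.513 m^2.
Volume V = 25.1 × 17.1 × 5.8 = 2489.418 m³.
Sabine: RT60 = 0.161 × 2489.418 / 401.513 = 1.00 s.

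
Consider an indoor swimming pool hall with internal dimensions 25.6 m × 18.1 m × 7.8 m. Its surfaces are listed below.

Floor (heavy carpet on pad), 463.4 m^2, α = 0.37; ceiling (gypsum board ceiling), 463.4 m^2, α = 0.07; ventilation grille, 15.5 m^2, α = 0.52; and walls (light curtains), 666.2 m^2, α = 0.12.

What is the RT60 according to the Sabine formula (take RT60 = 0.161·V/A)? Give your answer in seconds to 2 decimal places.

1.99 s

Equivalent absorption area: A = 463.4·0.37 + 463.4·0.07 + 15.5·0.52 + 666.2·0.12 = 291.900 m^2.
Volume V = 25.6 × 18.1 × 7.8 = 3614.208 m³.
Sabine: RT60 = 0.161 × 3614.208 / 291.900 = 1.99 s.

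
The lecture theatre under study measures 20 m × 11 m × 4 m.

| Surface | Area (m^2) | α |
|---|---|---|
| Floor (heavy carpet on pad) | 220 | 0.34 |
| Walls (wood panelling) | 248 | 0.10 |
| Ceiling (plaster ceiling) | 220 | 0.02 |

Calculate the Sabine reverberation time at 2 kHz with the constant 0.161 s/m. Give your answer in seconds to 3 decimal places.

A = Σ Sᵢαᵢ = 220×0.34 + 248×0.10 + 220×0.02 = 104.000 sabins.
Room volume: 880 m³.
Sabine: RT60 = 0.161 × 880 / 104.000 = 1.362 s.

1.362 s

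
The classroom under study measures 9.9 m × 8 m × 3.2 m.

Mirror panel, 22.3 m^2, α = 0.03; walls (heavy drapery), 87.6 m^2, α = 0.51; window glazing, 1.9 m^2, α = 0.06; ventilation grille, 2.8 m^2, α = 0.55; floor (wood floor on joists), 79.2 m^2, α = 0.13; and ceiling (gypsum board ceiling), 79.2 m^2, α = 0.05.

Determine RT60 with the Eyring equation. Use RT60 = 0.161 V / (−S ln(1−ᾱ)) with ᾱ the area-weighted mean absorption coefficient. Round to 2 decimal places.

S = Σ Sᵢ = 273.0 m^2.
Σ(Sᵢαᵢ) = 22.3·0.03 + 87.6·0.51 + 1.9·0.06 + 2.8·0.55 + 79.2·0.13 + 79.2·0.05 = 61.255.
Mean coefficient ᾱ = A/S = 0.2244.
−S·ln(1−ᾱ) = −273.0 × ln(1 − 0.2244) = 69.374.
V = 9.9 × 8 × 3.2 = 253.44 m³.
RT60 = 0.161 × 253.44 / 69.374 = 0.59 s.

0.59 s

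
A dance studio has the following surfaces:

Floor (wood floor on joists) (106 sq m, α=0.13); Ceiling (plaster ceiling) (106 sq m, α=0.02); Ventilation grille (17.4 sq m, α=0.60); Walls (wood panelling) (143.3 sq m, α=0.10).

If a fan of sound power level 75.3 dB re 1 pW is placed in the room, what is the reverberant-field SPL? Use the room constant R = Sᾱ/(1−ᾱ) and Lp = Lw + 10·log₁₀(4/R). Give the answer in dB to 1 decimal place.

64.7 dB

A = 40.670 sabins; S = 372.7 sq m.
ᾱ = 40.670/372.7 = 0.1091; R = Sᾱ/(1−ᾱ) = 40.670/(1−0.1091) = 45.650 sq m.
Lp = Lw + 10 log₁₀(4/R) = 75.3 -10.57 = 64.7 dB.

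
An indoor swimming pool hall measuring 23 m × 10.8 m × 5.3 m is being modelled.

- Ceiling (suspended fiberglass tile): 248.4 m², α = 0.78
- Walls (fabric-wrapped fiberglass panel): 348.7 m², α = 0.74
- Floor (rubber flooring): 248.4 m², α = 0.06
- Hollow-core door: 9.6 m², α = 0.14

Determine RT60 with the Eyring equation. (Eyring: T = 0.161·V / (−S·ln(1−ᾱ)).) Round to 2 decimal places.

0.31 seconds

Total surface area S = 248.4 + 348.7 + 248.4 + 9.6 = 855.1 m².
Absorption A = 248.4·0.78 + 348.7·0.74 + 248.4·0.06 + 9.6·0.14 = 468.038 sabins.
Mean coefficient ᾱ = A/S = 0.5473.
−S·ln(1−ᾱ) = −855.1 × ln(1 − 0.5473) = 677.689.
V = 23 × 10.8 × 5.3 = 1316.52 m³.
RT60 = 0.161 × 1316.52 / 677.689 = 0.31 s.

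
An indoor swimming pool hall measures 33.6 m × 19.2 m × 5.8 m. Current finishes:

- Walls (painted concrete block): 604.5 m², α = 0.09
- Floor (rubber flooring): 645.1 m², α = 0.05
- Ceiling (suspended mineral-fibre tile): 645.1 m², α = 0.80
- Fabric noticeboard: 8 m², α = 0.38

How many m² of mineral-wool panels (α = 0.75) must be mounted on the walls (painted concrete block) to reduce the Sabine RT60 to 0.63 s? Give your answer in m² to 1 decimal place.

531.0

Equivalent absorption area: A₁ = 604.5*0.09 + 645.1*0.05 + 645.1*0.80 + 8*0.38 = 605.780 m².
V = 3741.696 m³. Target absorption A₂ = 0.161 × 3741.696 / 0.63 = 956.211 sabins.
ΔA needed = 956.211 − 605.780 = 350.431 sabins.
Net gain per m²: Δα = 0.75 − 0.09 = 0.66.
Panel area = 350.431 / 0.66 = 531.0 m².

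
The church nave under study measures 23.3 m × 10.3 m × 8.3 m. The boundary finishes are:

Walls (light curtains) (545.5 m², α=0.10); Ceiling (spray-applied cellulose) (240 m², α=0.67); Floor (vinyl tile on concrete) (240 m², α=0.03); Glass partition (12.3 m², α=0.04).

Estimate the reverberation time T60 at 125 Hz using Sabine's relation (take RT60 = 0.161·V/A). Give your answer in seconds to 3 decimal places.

Equivalent absorption area: A = 545.5×0.10 + 240×0.67 + 240×0.03 + 12.3×0.04 = 223.042 m².
Volume V = 23.3 × 10.3 × 8.3 = 1991.917 m³.
RT60 = 0.161 · V / A = 0.161 × 1991.917 / 223.042 = 1.438 s.

1.438 s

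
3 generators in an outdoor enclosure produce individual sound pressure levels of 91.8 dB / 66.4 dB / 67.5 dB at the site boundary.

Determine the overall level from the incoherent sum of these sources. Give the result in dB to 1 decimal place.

91.8 dB

Sum in the linear (power) domain: Σ 10^(Lᵢ/10) = 10^(91.8/10) + 10^(66.4/10) + 10^(67.5/10) = 1.524e+09.
Back to dB: 10·log₁₀ Σ = 91.8 dB.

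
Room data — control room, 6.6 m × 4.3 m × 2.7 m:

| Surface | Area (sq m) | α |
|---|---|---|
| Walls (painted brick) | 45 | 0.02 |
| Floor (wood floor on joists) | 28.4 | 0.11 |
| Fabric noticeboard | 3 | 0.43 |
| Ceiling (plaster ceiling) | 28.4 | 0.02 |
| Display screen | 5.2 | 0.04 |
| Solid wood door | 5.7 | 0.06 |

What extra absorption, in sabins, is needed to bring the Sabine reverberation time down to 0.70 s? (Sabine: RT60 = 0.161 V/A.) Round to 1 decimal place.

11.2 sabins

Summing Sᵢαᵢ: 0.900 + 3.124 + 1.290 + 0.568 + 0.208 + 0.342 → A₁ = 6.432 sabins.
V = 76.626 m³. Required absorption A₂ = 0.161 × 76.626 / 0.70 = 17.624 sabins.
Additional absorption ΔA = 17.624 − 6.432 = 11.2 sabins.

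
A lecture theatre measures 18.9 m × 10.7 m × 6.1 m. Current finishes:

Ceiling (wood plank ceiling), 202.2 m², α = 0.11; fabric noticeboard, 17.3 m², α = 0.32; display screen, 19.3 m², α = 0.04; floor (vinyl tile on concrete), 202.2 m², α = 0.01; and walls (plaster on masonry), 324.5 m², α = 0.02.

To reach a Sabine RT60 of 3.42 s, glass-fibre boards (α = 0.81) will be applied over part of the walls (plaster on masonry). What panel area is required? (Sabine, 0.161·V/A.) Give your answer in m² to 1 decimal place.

Summing Sᵢαᵢ: 22.242 + 5.536 + 0.772 + 2.022 + 6.490 → A₁ = 37.062 sabins.
V = 1233.603 m³. Target absorption A₂ = 0.161 × 1233.603 / 3.42 = 58.073 sabins.
Absorption to add: 58.073 − 37.062 = 21.011 sabins.
Each m² of panel replacing the walls (plaster on masonry) adds (0.81 − 0.02) = 0.79 sabins.
Area = ΔA/Δα = 21.011/0.79 = 26.6 m².

26.6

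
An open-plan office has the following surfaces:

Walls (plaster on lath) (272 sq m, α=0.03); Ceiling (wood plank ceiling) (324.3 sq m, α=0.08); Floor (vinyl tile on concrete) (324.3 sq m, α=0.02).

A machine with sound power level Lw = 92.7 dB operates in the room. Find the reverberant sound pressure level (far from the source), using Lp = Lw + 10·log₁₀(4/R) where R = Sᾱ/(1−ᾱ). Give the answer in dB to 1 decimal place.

82.4 dB

A = 40.590 sabins; S = 920.6 sq m.
ᾱ = 40.590/920.6 = 0.0441; R = Sᾱ/(1−ᾱ) = 40.590/(1−0.0441) = 42.463 sq m.
Lp = Lw + 10 log₁₀(4/R) = 92.7 -10.26 = 82.4 dB.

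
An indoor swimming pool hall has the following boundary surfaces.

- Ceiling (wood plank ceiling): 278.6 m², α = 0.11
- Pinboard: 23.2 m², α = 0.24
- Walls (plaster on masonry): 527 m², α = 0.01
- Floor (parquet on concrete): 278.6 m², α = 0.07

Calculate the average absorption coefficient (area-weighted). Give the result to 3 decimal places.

0.055

Total surface area S = 1107.4 m².
Weighted sum Σ Sα = 60.986.
ᾱ = A/S = 0.055.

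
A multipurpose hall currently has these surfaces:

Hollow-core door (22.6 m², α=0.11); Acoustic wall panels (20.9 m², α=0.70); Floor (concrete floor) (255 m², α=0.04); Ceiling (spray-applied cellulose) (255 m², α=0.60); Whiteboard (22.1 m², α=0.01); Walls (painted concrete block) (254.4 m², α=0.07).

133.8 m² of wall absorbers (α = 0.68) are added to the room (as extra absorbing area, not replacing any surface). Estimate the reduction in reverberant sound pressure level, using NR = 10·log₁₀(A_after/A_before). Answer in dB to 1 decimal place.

A_before = Σ Sᵢαᵢ = 22.6*0.11 + 20.9*0.70 + 255*0.04 + 255*0.60 + 22.1*0.01 + 254.4*0.07 = 198.345 sabins.
Treatment contributes 133.8·0.68 = 90.984 sabins.
A_after = 198.345 + 90.984 = 289.329 sabins.
Reduction = 10 log₁₀(A_after/A_before) = 10 log₁₀(1.4587) = 1.6 dB.

1.6 dB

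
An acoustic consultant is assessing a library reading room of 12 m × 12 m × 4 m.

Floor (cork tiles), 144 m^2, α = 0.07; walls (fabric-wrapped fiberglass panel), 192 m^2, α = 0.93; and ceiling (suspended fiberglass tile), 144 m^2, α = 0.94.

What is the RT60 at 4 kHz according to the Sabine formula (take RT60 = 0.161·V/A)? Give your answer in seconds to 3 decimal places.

0.286 s

Equivalent absorption area: A = 144×0.07 + 192×0.93 + 144×0.94 = 324.000 m^2.
V = 12·12·4 = 576 m³.
RT60 = 0.161 · V / A = 0.161 × 576 / 324.000 = 0.286 s.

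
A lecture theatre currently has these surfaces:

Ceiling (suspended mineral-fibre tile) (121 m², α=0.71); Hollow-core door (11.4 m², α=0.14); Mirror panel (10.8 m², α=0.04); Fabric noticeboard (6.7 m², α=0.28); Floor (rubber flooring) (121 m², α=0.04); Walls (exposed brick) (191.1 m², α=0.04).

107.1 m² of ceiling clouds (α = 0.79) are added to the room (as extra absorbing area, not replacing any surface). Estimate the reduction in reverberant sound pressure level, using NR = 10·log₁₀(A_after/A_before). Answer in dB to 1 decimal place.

2.6 dB

Equivalent absorption area: A_before = 121×0.71 + 11.4×0.14 + 10.8×0.04 + 6.7×0.28 + 121×0.04 + 191.1×0.04 = 102.298 m².
Added absorption = 107.1 × 0.79 = 84.609 sabins.
New total A_after = 186.907 sabins.
Reduction = 10 log₁₀(A_after/A_before) = 10 log₁₀(1.8271) = 2.6 dB.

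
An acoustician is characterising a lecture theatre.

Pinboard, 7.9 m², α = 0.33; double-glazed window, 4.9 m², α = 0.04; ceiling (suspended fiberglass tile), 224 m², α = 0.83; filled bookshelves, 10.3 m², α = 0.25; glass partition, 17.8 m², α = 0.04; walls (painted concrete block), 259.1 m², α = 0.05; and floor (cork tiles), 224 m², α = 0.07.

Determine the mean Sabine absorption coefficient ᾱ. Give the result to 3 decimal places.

0.295

Total surface area S = 748.0 m².
Weighted sum Σ Sα = 220.645.
ᾱ = A/S = 0.295.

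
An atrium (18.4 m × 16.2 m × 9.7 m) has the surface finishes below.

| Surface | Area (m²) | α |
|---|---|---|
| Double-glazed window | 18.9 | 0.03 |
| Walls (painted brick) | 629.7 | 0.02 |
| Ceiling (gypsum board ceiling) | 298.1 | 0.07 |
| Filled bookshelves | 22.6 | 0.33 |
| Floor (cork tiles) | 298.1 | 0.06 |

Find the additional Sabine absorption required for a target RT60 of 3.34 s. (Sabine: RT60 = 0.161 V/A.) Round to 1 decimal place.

Total absorption A₁ = 18.9*0.03 + 629.7*0.02 + 298.1*0.07 + 22.6*0.33 + 298.1*0.06
  = 0.567 + 12.594 + 20.867 + 7.458 + 17.886 = 59.372 m² sabins.
Target A₂ = 0.161·2891.376/3.34 = 139.375 sabins (V = 2891.376 m³).
Additional absorption ΔA = 139.375 − 59.372 = 80.0 sabins.

80.0 sabins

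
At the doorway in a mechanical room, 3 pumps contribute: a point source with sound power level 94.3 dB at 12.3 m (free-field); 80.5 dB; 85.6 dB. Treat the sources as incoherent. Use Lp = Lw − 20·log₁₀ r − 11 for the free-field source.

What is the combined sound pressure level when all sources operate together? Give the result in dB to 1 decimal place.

Source at 12.3 m: Lp = 94.3 − 20·log₁₀(12.3) − 11 = 61.5 dB.
Converting to relative power and adding: 10^(61.5/10) + 10^(80.5/10) + 10^(85.6/10) = 4.767e+08.
Combined level = 10 log₁₀(4.767e+08) = 86.8 dB.

86.8 dB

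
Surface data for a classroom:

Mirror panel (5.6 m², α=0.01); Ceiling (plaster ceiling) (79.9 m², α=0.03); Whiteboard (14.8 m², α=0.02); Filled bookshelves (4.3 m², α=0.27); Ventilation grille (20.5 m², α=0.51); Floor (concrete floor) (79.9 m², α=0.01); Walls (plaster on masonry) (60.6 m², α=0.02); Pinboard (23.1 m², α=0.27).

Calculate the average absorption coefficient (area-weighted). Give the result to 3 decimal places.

S = Σ Sᵢ = 5.6 + 79.9 + 14.8 + 4.3 + 20.5 + 79.9 + 60.6 + 23.1 = 288.7 m².
A = 5.6*0.01 + 79.9*0.03 + 14.8*0.02 + 4.3*0.27 + 20.5*0.51 + 79.9*0.01 + 60.6*0.02 + 23.1*0.27 = 22.613 sabins.
ᾱ = A/S = 0.078.

0.078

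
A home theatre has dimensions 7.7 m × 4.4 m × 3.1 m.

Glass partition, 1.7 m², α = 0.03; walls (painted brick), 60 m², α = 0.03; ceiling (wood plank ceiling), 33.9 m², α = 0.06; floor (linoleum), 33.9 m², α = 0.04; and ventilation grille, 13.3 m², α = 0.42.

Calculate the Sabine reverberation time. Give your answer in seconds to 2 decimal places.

1.56 sec

A = Σ Sᵢαᵢ = 1.7×0.03 + 60×0.03 + 33.9×0.06 + 33.9×0.04 + 13.3×0.42 = 10.827 sabins.
Volume V = 7.7 × 4.4 × 3.1 = 105.028 m³.
Sabine: RT60 = 0.161 × 105.028 / 10.827 = 1.56 s.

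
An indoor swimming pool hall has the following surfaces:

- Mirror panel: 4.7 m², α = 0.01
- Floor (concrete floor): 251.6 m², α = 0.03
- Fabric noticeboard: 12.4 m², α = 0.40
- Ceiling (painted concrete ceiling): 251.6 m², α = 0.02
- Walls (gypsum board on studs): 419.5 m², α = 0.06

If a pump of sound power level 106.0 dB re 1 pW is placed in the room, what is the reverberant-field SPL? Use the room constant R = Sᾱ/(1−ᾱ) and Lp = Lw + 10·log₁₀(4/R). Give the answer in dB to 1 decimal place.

Σ(Sᵢαᵢ) = 4.7·0.01 + 251.6·0.03 + 12.4·0.40 + 251.6·0.02 + 419.5·0.06 = 42.757; total area S = 939.8 m².
ᾱ = 42.757/939.8 = 0.0455; R = Sᾱ/(1−ᾱ) = 42.757/(1−0.0455) = 44.795 m².
Lp = 106.0 + 10·log₁₀(4/44.795) = 106.0 + (-10.49) = 95.5 dB.

95.5 dB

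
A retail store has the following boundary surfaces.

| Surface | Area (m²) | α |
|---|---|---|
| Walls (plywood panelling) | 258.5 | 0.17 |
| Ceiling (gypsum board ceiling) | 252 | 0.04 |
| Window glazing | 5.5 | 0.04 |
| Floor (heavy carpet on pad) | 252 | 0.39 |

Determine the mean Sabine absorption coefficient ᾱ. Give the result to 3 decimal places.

Total surface area S = 768.0 m².
A = 258.5·0.17 + 252·0.04 + 5.5·0.04 + 252·0.39 = 152.525 sabins.
ᾱ = 152.525 / 768.0 = 0.199.

0.199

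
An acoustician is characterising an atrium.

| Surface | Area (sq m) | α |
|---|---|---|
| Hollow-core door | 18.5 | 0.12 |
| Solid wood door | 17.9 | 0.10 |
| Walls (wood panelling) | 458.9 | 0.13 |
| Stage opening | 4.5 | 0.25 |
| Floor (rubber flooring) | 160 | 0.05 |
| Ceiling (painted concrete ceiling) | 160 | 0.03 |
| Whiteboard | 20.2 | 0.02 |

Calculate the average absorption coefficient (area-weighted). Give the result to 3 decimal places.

S = Σ Sᵢ = 18.5 + 17.9 + 458.9 + 4.5 + 160 + 160 + 20.2 = 840.0 sq m.
Weighted sum Σ Sα = 77.996.
ᾱ = A/S = 0.093.

0.093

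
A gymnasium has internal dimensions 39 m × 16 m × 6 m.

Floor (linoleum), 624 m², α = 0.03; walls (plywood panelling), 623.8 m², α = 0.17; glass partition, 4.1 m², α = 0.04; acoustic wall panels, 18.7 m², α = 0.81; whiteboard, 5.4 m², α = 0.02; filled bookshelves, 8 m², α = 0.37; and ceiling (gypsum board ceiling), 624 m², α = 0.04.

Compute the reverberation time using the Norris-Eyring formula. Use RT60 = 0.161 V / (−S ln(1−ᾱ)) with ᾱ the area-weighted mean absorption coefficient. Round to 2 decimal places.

3.43 s

Total surface area S = 624 + 623.8 + 4.1 + 18.7 + 5.4 + 8 + 624 = 1908.0 m².
Σ(Sᵢαᵢ) = 624×0.03 + 623.8×0.17 + 4.1×0.04 + 18.7×0.81 + 5.4×0.02 + 8×0.37 + 624×0.04 = 168.105.
Mean coefficient ᾱ = A/S = 0.0881.
−S·ln(1−ᾱ) = −1908.0 × ln(1 − 0.0881) = 175.965.
V = 39 × 16 × 6 = 3744 m³.
T = 0.161·V/[−S·ln(1−ᾱ)] = 0.161·3744/175.965 = 3.43 s.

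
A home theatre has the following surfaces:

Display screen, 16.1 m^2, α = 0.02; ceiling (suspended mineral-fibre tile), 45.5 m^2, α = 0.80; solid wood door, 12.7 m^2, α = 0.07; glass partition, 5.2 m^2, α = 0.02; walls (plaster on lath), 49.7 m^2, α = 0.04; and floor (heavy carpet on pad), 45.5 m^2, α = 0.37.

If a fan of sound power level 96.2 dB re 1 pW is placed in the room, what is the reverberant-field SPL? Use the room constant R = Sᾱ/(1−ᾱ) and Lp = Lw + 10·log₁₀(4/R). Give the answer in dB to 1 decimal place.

83.0 dB

Σ(Sᵢαᵢ) = 16.1×0.02 + 45.5×0.80 + 12.7×0.07 + 5.2×0.02 + 49.7×0.04 + 45.5×0.37 = 56.538; total area S = 174.7 m^2.
ᾱ = 56.538/174.7 = 0.3236; R = Sᾱ/(1−ᾱ) = 56.538/(1−0.3236) = 83.587 m^2.
Lp = 96.2 + 10·log₁₀(4/83.587) = 96.2 + (-13.20) = 83.0 dB.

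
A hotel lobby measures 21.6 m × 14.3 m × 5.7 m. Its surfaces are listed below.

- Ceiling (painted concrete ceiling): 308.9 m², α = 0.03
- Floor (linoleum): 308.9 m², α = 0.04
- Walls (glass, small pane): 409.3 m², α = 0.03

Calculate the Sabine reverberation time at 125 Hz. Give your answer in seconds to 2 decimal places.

Summing Sᵢαᵢ: 9.267 + 12.356 + 12.279 → A = 33.902 sabins.
Room volume: 1760.616 m³.
Sabine: RT60 = 0.161 × 1760.616 / 33.902 = 8.36 s.

8.36 s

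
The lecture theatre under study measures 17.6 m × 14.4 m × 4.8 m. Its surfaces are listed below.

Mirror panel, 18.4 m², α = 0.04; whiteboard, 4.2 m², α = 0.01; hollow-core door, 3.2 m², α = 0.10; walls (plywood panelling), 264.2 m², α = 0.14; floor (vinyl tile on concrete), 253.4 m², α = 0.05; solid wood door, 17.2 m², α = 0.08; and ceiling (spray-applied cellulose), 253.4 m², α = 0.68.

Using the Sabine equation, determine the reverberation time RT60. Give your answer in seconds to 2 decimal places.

Total absorption A = 18.4·0.04 + 4.2·0.01 + 3.2·0.10 + 264.2·0.14 + 253.4·0.05 + 17.2·0.08 + 253.4·0.68
  = 0.736 + 0.042 + 0.320 + 36.988 + 12.670 + 1.376 + 172.312 = 224.444 m² sabins.
V = 17.6·14.4·4.8 = 1216.512 m³.
T = 0.161 V/A = 0.161·1216.512/224.444 = 0.87 s.

0.87 s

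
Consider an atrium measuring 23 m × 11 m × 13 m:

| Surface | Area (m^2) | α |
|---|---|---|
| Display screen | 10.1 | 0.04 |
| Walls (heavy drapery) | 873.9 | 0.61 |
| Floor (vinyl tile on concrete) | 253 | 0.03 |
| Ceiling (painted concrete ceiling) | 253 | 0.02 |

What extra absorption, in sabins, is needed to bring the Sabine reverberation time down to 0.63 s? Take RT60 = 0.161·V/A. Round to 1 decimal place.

294.4 sabins

Equivalent absorption area: A₁ = 10.1×0.04 + 873.9×0.61 + 253×0.03 + 253×0.02 = 546.133 m^2.
For T = 0.63 s, need A₂ = 0.161·V/T = 0.161·3289/0.63 = 840.522 sabins.
Shortfall: 840.522 − 546.133 = 294.4 sabins.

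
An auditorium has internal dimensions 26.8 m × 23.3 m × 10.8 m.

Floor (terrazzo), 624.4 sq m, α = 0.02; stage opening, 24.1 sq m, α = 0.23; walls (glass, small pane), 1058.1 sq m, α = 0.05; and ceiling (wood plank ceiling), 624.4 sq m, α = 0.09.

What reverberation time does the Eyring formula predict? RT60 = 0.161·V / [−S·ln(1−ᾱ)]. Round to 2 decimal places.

8.31 seconds

S = Σ Sᵢ = 2331.0 sq m.
Σ(Sᵢαᵢ) = 624.4·0.02 + 24.1·0.23 + 1058.1·0.05 + 624.4·0.09 = 127.132.
Mean coefficient ᾱ = A/S = 0.0545.
Eyring denominator: −S ln(1−ᾱ) = 130.632.
V = 26.8 × 23.3 × 10.8 = 6743.952 m³.
RT60 = 0.161 × 6743.952 / 130.632 = 8.31 s.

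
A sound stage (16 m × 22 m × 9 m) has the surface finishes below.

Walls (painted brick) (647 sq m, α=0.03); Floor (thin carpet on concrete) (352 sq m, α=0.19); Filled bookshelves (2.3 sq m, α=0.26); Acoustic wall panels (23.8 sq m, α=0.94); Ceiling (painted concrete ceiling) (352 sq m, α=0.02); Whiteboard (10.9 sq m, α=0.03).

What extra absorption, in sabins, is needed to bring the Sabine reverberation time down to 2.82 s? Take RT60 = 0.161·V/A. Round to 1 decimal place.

64.2 sabins

Total absorption A₁ = 647×0.03 + 352×0.19 + 2.3×0.26 + 23.8×0.94 + 352×0.02 + 10.9×0.03
  = 19.410 + 66.880 + 0.598 + 22.372 + 7.040 + 0.327 = 116.627 sq m sabins.
For T = 2.82 s, need A₂ = 0.161·V/T = 0.161·3168/2.82 = 180.868 sabins.
ΔA = A₂ − A₁ = 180.868 − 116.627 = 64.2 sabins.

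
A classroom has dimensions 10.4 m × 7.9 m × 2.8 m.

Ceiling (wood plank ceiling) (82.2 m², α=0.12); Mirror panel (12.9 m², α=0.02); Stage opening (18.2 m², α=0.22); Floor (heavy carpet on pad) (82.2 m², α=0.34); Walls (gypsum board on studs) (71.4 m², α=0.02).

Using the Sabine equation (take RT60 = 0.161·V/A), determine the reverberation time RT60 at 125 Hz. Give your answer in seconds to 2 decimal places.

Total absorption A = 82.2·0.12 + 12.9·0.02 + 18.2·0.22 + 82.2·0.34 + 71.4·0.02
  = 9.864 + 0.258 + 4.004 + 27.948 + 1.428 = 43.502 m² sabins.
Room volume: 230.048 m³.
Sabine: RT60 = 0.161 × 230.048 / 43.502 = 0.85 s.

0.85 s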